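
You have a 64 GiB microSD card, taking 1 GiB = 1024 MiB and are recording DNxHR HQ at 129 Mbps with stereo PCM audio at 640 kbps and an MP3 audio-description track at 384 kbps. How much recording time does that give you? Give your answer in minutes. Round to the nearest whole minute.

Audio total: 640 + 384 = 1024 kbps = 1.024 Mbps.
Total bitrate: 129 + 1.024 = 130.024 Mbps.
Capacity: 64 GiB = 549,756 Mb.
Recording time: 549,756 / 130.024 = 4,228 s ≈ 70.5 minutes.

70 minutes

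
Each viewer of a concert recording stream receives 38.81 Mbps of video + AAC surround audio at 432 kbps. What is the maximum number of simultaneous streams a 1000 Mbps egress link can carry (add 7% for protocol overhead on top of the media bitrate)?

Audio: 432 kbps = 0.432 Mbps.
Per-viewer media rate: 39.242 Mbps.
On the wire with 7% overhead: 41.989 Mbps.
1000 Mbps = 1,000 Mbps; 1,000 / 41.989 = 23.82 → 23 viewers.

23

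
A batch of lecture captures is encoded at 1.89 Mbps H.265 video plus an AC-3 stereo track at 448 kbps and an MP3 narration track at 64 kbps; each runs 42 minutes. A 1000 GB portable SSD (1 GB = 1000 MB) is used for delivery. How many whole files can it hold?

1321

42 min = 2520 s
Audio total: 448 + 64 = 512 kbps = 0.512 Mbps.
Total bitrate: 2.402 Mbps.
Per item: 2.402 Mbps × 2520 s = 6,053 Mb = 756.6 MB.
Capacity: 1000 GB = 8,000,000 Mb; 1321.65 items → 1321 complete.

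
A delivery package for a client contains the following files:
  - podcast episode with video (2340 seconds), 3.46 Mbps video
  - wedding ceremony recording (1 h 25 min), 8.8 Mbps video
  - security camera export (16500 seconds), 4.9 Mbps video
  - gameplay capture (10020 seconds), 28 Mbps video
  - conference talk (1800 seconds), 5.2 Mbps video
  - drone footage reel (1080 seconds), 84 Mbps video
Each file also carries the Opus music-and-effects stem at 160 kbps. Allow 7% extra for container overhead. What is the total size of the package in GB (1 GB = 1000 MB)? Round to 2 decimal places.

69.60 GB

Audio: 160 kbps = 0.160 Mbps.
podcast episode with video: 3.620 Mbps × 2340 s × 1.07 = 9063.8 Mb
wedding ceremony recording: 8.960 Mbps × 5100 s × 1.07 = 48894.7 Mb
security camera export: 5.060 Mbps × 16500 s × 1.07 = 89334.3 Mb
gameplay capture: 28.160 Mbps × 10020 s × 1.07 = 301914.6 Mb
conference talk: 5.360 Mbps × 1800 s × 1.07 = 10323.4 Mb
drone footage reel: 84.160 Mbps × 1080 s × 1.07 = 97255.3 Mb
Total: 556786.1 Mb = 69598.3 MB.
= 69.60 GB.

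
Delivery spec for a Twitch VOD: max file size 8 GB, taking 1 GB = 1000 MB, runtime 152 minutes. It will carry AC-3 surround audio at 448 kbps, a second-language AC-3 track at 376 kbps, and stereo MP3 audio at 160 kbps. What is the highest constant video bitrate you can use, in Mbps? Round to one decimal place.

6.0 Mbps

Budget: 8 GB = 64000.0 Mb.
152 min = 9120 s
Total bitrate budget: 64000.0 Mb / 9120 s = 7.018 Mbps.
Audio total: 448 + 376 + 160 = 984 kbps = 0.984 Mbps.
Video: 7.018 − 0.984 = 6.034 Mbps.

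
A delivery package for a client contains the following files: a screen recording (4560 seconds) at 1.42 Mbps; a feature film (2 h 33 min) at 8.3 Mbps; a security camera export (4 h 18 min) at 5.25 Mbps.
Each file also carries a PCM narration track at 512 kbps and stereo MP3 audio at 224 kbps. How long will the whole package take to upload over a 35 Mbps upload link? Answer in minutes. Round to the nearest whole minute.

Audio total: 512 + 224 = 736 kbps = 0.736 Mbps.
screen recording: 2.156 Mbps × 4560 s = 9831.4 Mb
feature film: 9.036 Mbps × 9180 s = 82950.5 Mb
security camera export: 5.986 Mbps × 15480 s = 92663.3 Mb
Total: 185445.1 Mb = 23180.6 MB.
At 35 Mbps: 185445.1 / 35 = 5298 s ≈ 88.3 minutes.

88 minutes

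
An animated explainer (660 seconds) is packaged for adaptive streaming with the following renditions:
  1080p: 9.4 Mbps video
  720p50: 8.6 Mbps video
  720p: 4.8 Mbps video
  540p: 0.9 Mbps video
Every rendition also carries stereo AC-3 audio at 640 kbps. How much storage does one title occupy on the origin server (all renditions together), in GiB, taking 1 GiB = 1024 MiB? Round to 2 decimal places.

2.02 GiB

Audio: 640 kbps = 0.640 Mbps.
Sum of rendition bitrates: (9.4+0.640) + (8.6+0.640) + (4.8+0.640) + (0.9+0.640) = 26.260 Mbps.
× 660 s = 17,332 Mb = 2,166 MB = 2.018 GiB.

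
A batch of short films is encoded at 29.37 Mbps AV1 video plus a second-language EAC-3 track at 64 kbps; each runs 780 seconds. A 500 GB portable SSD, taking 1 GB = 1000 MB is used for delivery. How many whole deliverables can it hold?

Audio: 64 kbps = 0.064 Mbps.
Total bitrate: 29.434 Mbps.
Per item: 29.434 Mbps × 780 s = 22,959 Mb = 2,870 MB.
Capacity: 500 GB = 4,000,000 Mb; 174.23 items → 174 complete.

174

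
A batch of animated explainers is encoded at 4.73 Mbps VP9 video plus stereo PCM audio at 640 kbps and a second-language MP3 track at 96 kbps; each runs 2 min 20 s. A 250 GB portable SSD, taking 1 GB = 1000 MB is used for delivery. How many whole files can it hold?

2 min 20 s = 140 s
Audio total: 640 + 96 = 736 kbps = 0.736 Mbps.
Total bitrate: 5.466 Mbps.
Per item: 5.466 Mbps × 140 s = 765.2 Mb = 95.66 MB.
Capacity: 250 GB = 2,000,000 Mb; 2613.56 items → 2613 complete.

2613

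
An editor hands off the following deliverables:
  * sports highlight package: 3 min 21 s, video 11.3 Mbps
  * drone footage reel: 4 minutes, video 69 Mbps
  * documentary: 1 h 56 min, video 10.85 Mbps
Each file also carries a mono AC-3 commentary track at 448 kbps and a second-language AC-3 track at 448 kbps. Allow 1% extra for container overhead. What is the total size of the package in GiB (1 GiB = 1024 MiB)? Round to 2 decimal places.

Audio total: 448 + 448 = 896 kbps = 0.896 Mbps.
sports highlight package: 12.196 Mbps × 201 s × 1.01 = 2475.9 Mb
drone footage reel: 69.896 Mbps × 240 s × 1.01 = 16942.8 Mb
documentary: 11.746 Mbps × 6960 s × 1.01 = 82569.7 Mb
Total: 101988.4 Mb = 12748.5 MB.
= 11.87 GiB.

11.87 GiB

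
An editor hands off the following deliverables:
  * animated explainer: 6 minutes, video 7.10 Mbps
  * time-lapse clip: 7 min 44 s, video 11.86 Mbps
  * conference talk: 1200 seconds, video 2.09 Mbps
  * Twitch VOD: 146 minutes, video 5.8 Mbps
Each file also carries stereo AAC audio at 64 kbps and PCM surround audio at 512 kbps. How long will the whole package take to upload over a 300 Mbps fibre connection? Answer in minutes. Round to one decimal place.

3.8 minutes

Audio total: 64 + 512 = 576 kbps = 0.576 Mbps.
animated explainer: 7.676 Mbps × 360 s = 2763.4 Mb
time-lapse clip: 12.436 Mbps × 464 s = 5770.3 Mb
conference talk: 2.666 Mbps × 1200 s = 3199.2 Mb
Twitch VOD: 6.376 Mbps × 8760 s = 55853.8 Mb
Total: 67586.6 Mb = 8448.3 MB.
At 300 Mbps: 67586.6 / 300 = 225 s ≈ 3.75 minutes.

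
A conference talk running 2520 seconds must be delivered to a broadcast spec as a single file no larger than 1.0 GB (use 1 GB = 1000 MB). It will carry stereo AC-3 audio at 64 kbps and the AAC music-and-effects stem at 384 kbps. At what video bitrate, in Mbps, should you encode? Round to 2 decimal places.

Budget: 1.0 GB = 8000.0 Mb.
Total bitrate budget: 8000.0 Mb / 2520 s = 3.175 Mbps.
Audio total: 64 + 384 = 448 kbps = 0.448 Mbps.
Video: 3.175 − 0.448 = 2.727 Mbps.

2.73 Mbps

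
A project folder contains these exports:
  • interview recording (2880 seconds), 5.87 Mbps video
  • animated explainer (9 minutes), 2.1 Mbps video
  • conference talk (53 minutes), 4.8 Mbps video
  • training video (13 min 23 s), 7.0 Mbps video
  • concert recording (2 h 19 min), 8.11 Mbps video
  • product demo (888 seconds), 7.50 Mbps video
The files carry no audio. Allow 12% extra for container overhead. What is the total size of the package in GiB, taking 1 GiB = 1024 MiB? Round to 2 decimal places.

14.76 GiB

interview recording: 5.870 Mbps × 2880 s × 1.12 = 18934.3 Mb
animated explainer: 2.100 Mbps × 540 s × 1.12 = 1270.1 Mb
conference talk: 4.800 Mbps × 3180 s × 1.12 = 17095.7 Mb
training video: 7.000 Mbps × 803 s × 1.12 = 6295.5 Mb
concert recording: 8.110 Mbps × 8340 s × 1.12 = 75753.9 Mb
product demo: 7.500 Mbps × 888 s × 1.12 = 7459.2 Mb
Total: 126808.6 Mb = 15851.1 MB.
= 14.76 GiB.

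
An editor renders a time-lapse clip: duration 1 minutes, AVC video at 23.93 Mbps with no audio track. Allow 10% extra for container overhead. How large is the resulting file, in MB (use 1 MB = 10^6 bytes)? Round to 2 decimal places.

197.42 MB

Total bitrate: 23.93 Mbps.
Stream data: 23.930 Mbps × 60 s = 1435.8 Mb.
With 10% container overhead: ×1.10.
1,579 Mb ÷ 8 = 197.4 MB → 197.4 MB.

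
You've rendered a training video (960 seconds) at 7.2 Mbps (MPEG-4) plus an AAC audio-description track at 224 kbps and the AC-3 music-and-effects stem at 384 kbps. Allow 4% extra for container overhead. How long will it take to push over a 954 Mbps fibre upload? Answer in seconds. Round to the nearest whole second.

Audio total: 224 + 384 = 608 kbps = 0.608 Mbps.
Total bitrate: 7.808 Mbps.
File: 7.808 Mbps × 960 s = 7495.7 Mb.
With 4% container overhead: ×1.04. → 7795.5 Mb.
At 954 Mbps: 7795.5 / 954 = 8.2 s ≈ 8.17 seconds.

8 seconds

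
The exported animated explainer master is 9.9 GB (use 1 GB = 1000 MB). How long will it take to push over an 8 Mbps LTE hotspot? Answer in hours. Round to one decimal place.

File: 9.9 GB = 79200.0 Mb.
At 8 Mbps: 79200.0 / 8 = 9900.0 s ≈ 2.75 hours.

2.8 hours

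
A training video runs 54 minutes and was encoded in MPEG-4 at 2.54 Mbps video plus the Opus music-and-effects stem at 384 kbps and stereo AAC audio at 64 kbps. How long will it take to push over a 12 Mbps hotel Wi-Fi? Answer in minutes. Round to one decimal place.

54 min = 3240 s
Audio total: 384 + 64 = 448 kbps = 0.448 Mbps.
Total bitrate: 2.988 Mbps.
File: 2.988 Mbps × 3240 s = 9681.1 Mb.
At 12 Mbps: 9681.1 / 12 = 806.8 s ≈ 13.4 minutes.

13.4 minutes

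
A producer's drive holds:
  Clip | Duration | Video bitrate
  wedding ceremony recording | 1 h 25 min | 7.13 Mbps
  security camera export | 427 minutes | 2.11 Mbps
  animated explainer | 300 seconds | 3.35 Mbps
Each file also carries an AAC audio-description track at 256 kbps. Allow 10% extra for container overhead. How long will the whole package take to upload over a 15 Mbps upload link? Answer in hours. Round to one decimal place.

Audio: 256 kbps = 0.256 Mbps.
wedding ceremony recording: 7.386 Mbps × 5100 s × 1.10 = 41435.5 Mb
security camera export: 2.366 Mbps × 25620 s × 1.10 = 66678.6 Mb
animated explainer: 3.606 Mbps × 300 s × 1.10 = 1190.0 Mb
Total: 109304.1 Mb = 13663.0 MB.
At 15 Mbps: 109304.1 / 15 = 7287 s ≈ 2.02 hours.

2.0 hours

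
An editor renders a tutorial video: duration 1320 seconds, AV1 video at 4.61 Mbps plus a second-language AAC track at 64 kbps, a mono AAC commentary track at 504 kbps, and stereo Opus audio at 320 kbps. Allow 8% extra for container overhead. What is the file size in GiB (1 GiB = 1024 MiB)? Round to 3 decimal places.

0.912 GiB

Audio total: 64 + 504 + 320 = 888 kbps = 0.888 Mbps.
Total bitrate: 4.61 + 0.888 = 5.498 Mbps.
Stream data: 5.498 Mbps × 1320 s = 7257.4 Mb.
With 8% container overhead: ×1.08.
7,838 Mb = 979,743,600 bytes ÷ 1,073,741,824 = 0.9125 GiB.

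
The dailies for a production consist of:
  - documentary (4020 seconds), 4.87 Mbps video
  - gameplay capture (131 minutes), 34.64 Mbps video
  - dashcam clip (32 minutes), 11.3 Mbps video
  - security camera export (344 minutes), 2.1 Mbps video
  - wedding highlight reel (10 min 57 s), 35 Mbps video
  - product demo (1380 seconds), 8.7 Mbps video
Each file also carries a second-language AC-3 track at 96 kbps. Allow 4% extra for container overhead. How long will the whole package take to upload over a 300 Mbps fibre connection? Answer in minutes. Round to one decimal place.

22.8 minutes

Audio: 96 kbps = 0.096 Mbps.
documentary: 4.966 Mbps × 4020 s × 1.04 = 20761.9 Mb
gameplay capture: 34.736 Mbps × 7860 s × 1.04 = 283946.0 Mb
dashcam clip: 11.396 Mbps × 1920 s × 1.04 = 22755.5 Mb
security camera export: 2.196 Mbps × 20640 s × 1.04 = 47138.5 Mb
wedding highlight reel: 35.096 Mbps × 657 s × 1.04 = 23980.4 Mb
product demo: 8.796 Mbps × 1380 s × 1.04 = 12624.0 Mb
Total: 411206.2 Mb = 51400.8 MB.
At 300 Mbps: 411206.2 / 300 = 1371 s ≈ 22.8 minutes.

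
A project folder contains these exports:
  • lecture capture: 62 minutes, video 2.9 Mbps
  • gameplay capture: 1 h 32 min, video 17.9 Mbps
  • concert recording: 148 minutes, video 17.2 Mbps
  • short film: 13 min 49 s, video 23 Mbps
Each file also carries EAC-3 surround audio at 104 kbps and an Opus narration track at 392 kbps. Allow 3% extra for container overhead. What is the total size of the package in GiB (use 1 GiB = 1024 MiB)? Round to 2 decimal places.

34.87 GiB

Audio total: 104 + 392 = 496 kbps = 0.496 Mbps.
lecture capture: 3.396 Mbps × 3720 s × 1.03 = 13012.1 Mb
gameplay capture: 18.396 Mbps × 5520 s × 1.03 = 104592.3 Mb
concert recording: 17.696 Mbps × 8880 s × 1.03 = 161854.7 Mb
short film: 23.496 Mbps × 829 s × 1.03 = 20062.5 Mb
Total: 299521.6 Mb = 37440.2 MB.
= 34.87 GiB.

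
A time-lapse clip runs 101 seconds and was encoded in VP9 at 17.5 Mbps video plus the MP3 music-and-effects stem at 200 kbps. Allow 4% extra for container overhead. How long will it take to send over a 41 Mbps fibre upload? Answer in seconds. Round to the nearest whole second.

Audio: 200 kbps = 0.200 Mbps.
Total bitrate: 17.700 Mbps.
File: 17.700 Mbps × 101 s = 1787.7 Mb.
With 4% container overhead: ×1.04. → 1859.2 Mb.
At 41 Mbps: 1859.2 / 41 = 45.3 s ≈ 45.3 seconds.

45 seconds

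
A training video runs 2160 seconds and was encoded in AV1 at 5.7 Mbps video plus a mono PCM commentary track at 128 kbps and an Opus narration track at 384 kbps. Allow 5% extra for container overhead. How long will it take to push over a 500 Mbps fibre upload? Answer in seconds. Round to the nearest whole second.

Audio total: 128 + 384 = 512 kbps = 0.512 Mbps.
Total bitrate: 6.212 Mbps.
File: 6.212 Mbps × 2160 s = 13417.9 Mb.
With 5% container overhead: ×1.05. → 14088.8 Mb.
At 500 Mbps: 14088.8 / 500 = 28.2 s ≈ 28.2 seconds.

28 seconds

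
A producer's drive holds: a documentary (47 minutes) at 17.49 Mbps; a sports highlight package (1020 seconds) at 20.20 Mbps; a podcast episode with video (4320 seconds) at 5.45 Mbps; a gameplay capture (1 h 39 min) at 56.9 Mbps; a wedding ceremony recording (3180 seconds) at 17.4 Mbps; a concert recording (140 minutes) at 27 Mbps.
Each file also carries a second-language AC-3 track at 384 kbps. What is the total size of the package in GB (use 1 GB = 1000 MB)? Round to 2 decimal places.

90.43 GB

Audio: 384 kbps = 0.384 Mbps.
documentary: 17.874 Mbps × 2820 s = 50404.7 Mb
sports highlight package: 20.584 Mbps × 1020 s = 20995.7 Mb
podcast episode with video: 5.834 Mbps × 4320 s = 25202.9 Mb
gameplay capture: 57.284 Mbps × 5940 s = 340267.0 Mb
wedding ceremony recording: 17.784 Mbps × 3180 s = 56553.1 Mb
concert recording: 27.384 Mbps × 8400 s = 230025.6 Mb
Total: 723448.9 Mb = 90431.1 MB.
= 90.43 GB.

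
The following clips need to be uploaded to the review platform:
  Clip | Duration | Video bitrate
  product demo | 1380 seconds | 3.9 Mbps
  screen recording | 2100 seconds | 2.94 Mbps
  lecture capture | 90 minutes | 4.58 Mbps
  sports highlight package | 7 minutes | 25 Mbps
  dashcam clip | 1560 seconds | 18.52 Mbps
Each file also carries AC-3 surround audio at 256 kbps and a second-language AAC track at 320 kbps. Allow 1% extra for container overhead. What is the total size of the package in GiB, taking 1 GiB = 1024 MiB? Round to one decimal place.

Audio total: 256 + 320 = 576 kbps = 0.576 Mbps.
product demo: 4.476 Mbps × 1380 s × 1.01 = 6238.6 Mb
screen recording: 3.516 Mbps × 2100 s × 1.01 = 7457.4 Mb
lecture capture: 5.156 Mbps × 5400 s × 1.01 = 28120.8 Mb
sports highlight package: 25.576 Mbps × 420 s × 1.01 = 10849.3 Mb
dashcam clip: 19.096 Mbps × 1560 s × 1.01 = 30087.7 Mb
Total: 82753.9 Mb = 10344.2 MB.
= 9.634 GiB.

9.6 GiB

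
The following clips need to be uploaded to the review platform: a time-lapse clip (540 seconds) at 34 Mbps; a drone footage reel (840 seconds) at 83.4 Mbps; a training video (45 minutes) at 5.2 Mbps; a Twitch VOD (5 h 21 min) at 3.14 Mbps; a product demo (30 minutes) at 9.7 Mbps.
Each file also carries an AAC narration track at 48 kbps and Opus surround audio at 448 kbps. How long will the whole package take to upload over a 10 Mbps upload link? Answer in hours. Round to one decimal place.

5.4 hours

Audio total: 48 + 448 = 496 kbps = 0.496 Mbps.
time-lapse clip: 34.496 Mbps × 540 s = 18627.8 Mb
drone footage reel: 83.896 Mbps × 840 s = 70472.6 Mb
training video: 5.696 Mbps × 2700 s = 15379.2 Mb
Twitch VOD: 3.636 Mbps × 19260 s = 70029.4 Mb
product demo: 10.196 Mbps × 1800 s = 18352.8 Mb
Total: 192861.8 Mb = 24107.7 MB.
At 10 Mbps: 192861.8 / 10 = 19286 s ≈ 5.36 hours.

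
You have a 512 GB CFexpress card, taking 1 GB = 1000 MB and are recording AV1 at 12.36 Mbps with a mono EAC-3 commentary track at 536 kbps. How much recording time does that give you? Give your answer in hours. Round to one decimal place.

Audio: 536 kbps = 0.536 Mbps.
Total bitrate: 12.36 + 0.536 = 12.896 Mbps.
Capacity: 512 GB = 4,096,000 Mb.
Recording time: 4,096,000 / 12.896 = 317,618 s ≈ 88.2 hours.

88.2 hours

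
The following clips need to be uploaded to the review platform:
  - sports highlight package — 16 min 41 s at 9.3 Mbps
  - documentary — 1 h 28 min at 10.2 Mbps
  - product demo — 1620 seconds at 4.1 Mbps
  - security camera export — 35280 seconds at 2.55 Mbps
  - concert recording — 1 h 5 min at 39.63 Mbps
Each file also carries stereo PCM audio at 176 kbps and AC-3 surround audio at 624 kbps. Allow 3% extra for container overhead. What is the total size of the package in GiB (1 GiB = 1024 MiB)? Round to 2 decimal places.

Audio total: 176 + 624 = 800 kbps = 0.800 Mbps.
sports highlight package: 10.100 Mbps × 1001 s × 1.03 = 10413.4 Mb
documentary: 11.000 Mbps × 5280 s × 1.03 = 59822.4 Mb
product demo: 4.900 Mbps × 1620 s × 1.03 = 8176.1 Mb
security camera export: 3.350 Mbps × 35280 s × 1.03 = 121733.6 Mb
concert recording: 40.430 Mbps × 3900 s × 1.03 = 162407.3 Mb
Total: 362552.9 Mb = 45319.1 MB.
= 42.21 GiB.

42.21 GiB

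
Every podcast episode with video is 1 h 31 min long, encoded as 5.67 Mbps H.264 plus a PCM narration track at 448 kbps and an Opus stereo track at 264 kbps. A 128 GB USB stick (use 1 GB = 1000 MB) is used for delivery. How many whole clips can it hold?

29

1 h 31 min = 91 min = 5460 s
Audio total: 448 + 264 = 712 kbps = 0.712 Mbps.
Total bitrate: 6.382 Mbps.
Per item: 6.382 Mbps × 5460 s = 34,846 Mb = 4,356 MB.
Capacity: 128 GB = 1,024,000 Mb; 29.39 items → 29 complete.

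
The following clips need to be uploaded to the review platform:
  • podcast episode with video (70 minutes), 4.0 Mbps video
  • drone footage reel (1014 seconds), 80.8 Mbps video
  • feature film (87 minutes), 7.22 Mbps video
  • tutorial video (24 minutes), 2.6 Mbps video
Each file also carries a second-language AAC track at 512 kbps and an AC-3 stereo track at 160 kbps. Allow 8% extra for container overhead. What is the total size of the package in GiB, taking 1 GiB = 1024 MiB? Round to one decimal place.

18.6 GiB

Audio total: 512 + 160 = 672 kbps = 0.672 Mbps.
podcast episode with video: 4.672 Mbps × 4200 s × 1.08 = 21192.2 Mb
drone footage reel: 81.472 Mbps × 1014 s × 1.08 = 89221.6 Mb
feature film: 7.892 Mbps × 5220 s × 1.08 = 44491.9 Mb
tutorial video: 3.272 Mbps × 1440 s × 1.08 = 5088.6 Mb
Total: 159994.4 Mb = 19999.3 MB.
= 18.63 GiB.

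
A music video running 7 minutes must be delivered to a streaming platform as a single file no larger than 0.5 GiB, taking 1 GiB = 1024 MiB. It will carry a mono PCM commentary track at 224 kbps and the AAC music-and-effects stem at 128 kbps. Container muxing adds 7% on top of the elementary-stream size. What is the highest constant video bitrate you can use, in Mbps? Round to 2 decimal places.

Budget: 0.5 GiB = 4295.0 Mb.
Stream payload after overhead: 4295.0 / 1.07 = 4014.0 Mb.
7 min = 420 s
Total bitrate budget: 4014.0 Mb / 420 s = 9.557 Mbps.
Audio total: 224 + 128 = 352 kbps = 0.352 Mbps.
Video: 9.557 − 0.352 = 9.205 Mbps.

9.21 Mbps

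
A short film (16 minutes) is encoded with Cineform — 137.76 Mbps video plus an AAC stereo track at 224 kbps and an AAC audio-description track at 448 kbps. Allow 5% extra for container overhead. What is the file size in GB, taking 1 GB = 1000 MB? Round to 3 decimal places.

17.442 GB

16 min = 960 s
Audio total: 224 + 448 = 672 kbps = 0.672 Mbps.
Total bitrate: 137.76 + 0.672 = 138.432 Mbps.
Stream data: 138.432 Mbps × 960 s = 132894.7 Mb.
With 5% container overhead: ×1.05.
139,539 Mb ÷ 8 = 17,442 MB → 17.44 GB.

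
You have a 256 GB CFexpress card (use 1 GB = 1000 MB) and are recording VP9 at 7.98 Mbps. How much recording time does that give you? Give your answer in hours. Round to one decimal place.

Capacity: 256 GB = 2,048,000 Mb.
Recording time: 2,048,000 / 7.980 = 256,642 s ≈ 71.3 hours.

71.3 hours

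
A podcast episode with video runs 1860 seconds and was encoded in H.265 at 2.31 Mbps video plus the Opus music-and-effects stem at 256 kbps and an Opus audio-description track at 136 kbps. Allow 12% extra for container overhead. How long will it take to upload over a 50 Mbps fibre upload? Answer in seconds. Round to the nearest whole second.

Audio total: 256 + 136 = 392 kbps = 0.392 Mbps.
Total bitrate: 2.702 Mbps.
File: 2.702 Mbps × 1860 s = 5025.7 Mb.
With 12% container overhead: ×1.12. → 5628.8 Mb.
At 50 Mbps: 5628.8 / 50 = 112.6 s ≈ 113 seconds.

113 seconds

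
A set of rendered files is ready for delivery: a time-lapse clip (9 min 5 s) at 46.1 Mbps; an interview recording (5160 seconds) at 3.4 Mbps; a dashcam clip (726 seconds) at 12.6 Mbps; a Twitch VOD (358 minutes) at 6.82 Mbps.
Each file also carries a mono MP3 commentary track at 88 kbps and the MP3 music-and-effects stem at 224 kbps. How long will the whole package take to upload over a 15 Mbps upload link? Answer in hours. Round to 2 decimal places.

Audio total: 88 + 224 = 312 kbps = 0.312 Mbps.
time-lapse clip: 46.412 Mbps × 545 s = 25294.5 Mb
interview recording: 3.712 Mbps × 5160 s = 19153.9 Mb
dashcam clip: 12.912 Mbps × 726 s = 9374.1 Mb
Twitch VOD: 7.132 Mbps × 21480 s = 153195.4 Mb
Total: 207017.9 Mb = 25877.2 MB.
At 15 Mbps: 207017.9 / 15 = 13801 s ≈ 3.83 hours.

3.83 hours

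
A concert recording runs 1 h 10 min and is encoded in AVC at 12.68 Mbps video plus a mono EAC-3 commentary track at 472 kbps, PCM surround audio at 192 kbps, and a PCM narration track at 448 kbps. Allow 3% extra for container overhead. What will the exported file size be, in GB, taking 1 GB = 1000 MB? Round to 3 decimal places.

1 h 10 min = 70 min = 4200 s
Audio total: 472 + 192 + 448 = 1112 kbps = 1.112 Mbps.
Total bitrate: 12.68 + 1.112 = 13.792 Mbps.
Stream data: 13.792 Mbps × 4200 s = 57926.4 Mb.
With 3% container overhead: ×1.03.
59,664 Mb ÷ 8 = 7,458 MB → 7.458 GB.

7.458 GB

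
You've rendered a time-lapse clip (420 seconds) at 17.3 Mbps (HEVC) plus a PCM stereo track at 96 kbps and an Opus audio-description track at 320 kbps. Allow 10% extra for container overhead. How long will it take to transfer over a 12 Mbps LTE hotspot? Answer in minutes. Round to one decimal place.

Audio total: 96 + 320 = 416 kbps = 0.416 Mbps.
Total bitrate: 17.716 Mbps.
File: 17.716 Mbps × 420 s = 7440.7 Mb.
With 10% container overhead: ×1.10. → 8184.8 Mb.
At 12 Mbps: 8184.8 / 12 = 682.1 s ≈ 11.4 minutes.

11.4 minutes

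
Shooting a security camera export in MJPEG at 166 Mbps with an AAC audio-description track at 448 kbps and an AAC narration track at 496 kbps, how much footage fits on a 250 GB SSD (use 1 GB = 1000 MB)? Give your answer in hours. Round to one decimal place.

3.3 hours

Audio total: 448 + 496 = 944 kbps = 0.944 Mbps.
Total bitrate: 166 + 0.944 = 166.944 Mbps.
Capacity: 250 GB = 2,000,000 Mb.
Recording time: 2,000,000 / 166.944 = 11,980 s ≈ 3.33 hours.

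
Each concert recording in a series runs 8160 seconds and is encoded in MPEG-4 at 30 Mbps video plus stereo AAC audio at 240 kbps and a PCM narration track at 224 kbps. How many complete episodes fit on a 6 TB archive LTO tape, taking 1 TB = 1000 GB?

Audio total: 240 + 224 = 464 kbps = 0.464 Mbps.
Total bitrate: 30.464 Mbps.
Per item: 30.464 Mbps × 8160 s = 248,586 Mb = 31,073 MB.
Capacity: 6 TB = 48,000,000 Mb; 193.09 items → 193 complete.

193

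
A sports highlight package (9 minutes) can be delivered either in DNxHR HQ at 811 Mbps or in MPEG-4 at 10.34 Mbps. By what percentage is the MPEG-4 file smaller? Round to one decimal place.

98.7%

9 min = 540 s
DNxHR HQ: 811.000 Mbps × 540 s = 437940.0 Mb = 54.742 GB.
MPEG-4: 10.340 Mbps × 540 s = 5583.6 Mb = 0.698 GB.
Reduction: (1 − 0.698/54.742) × 100 = 98.73%.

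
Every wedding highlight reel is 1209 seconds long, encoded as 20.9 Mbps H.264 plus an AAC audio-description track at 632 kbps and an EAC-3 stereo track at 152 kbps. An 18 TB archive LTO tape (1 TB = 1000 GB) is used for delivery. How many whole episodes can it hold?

5492

Audio total: 632 + 152 = 784 kbps = 0.784 Mbps.
Total bitrate: 21.684 Mbps.
Per item: 21.684 Mbps × 1209 s = 26,216 Mb = 3,277 MB.
Capacity: 18 TB = 144,000,000 Mb; 5492.84 items → 5492 complete.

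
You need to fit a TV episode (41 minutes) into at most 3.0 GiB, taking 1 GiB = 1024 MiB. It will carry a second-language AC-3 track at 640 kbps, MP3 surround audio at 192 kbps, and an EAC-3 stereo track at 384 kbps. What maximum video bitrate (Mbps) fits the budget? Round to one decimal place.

Budget: 3.0 GiB = 25769.8 Mb.
41 min = 2460 s
Total bitrate budget: 25769.8 Mb / 2460 s = 10.476 Mbps.
Audio total: 640 + 192 + 384 = 1216 kbps = 1.216 Mbps.
Video: 10.476 − 1.216 = 9.260 Mbps.

9.3 Mbps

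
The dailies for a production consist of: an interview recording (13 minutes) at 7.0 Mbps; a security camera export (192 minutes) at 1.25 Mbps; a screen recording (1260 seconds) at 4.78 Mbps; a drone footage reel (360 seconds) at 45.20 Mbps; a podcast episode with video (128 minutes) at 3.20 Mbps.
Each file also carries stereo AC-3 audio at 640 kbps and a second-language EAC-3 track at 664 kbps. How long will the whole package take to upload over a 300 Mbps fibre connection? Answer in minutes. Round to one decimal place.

Audio total: 640 + 664 = 1304 kbps = 1.304 Mbps.
interview recording: 8.304 Mbps × 780 s = 6477.1 Mb
security camera export: 2.554 Mbps × 11520 s = 29422.1 Mb
screen recording: 6.084 Mbps × 1260 s = 7665.8 Mb
drone footage reel: 46.504 Mbps × 360 s = 16741.4 Mb
podcast episode with video: 4.504 Mbps × 7680 s = 34590.7 Mb
Total: 94897.2 Mb = 11862.1 MB.
At 300 Mbps: 94897.2 / 300 = 316 s ≈ 5.27 minutes.

5.3 minutes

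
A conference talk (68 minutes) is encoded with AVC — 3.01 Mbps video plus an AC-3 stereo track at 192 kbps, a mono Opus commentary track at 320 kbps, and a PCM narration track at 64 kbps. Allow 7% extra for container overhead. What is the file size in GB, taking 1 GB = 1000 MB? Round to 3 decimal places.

1.957 GB

68 min = 4080 s
Audio total: 192 + 320 + 64 = 576 kbps = 0.576 Mbps.
Total bitrate: 3.01 + 0.576 = 3.586 Mbps.
Stream data: 3.586 Mbps × 4080 s = 14630.9 Mb.
With 7% container overhead: ×1.07.
15,655 Mb ÷ 8 = 1,957 MB → 1.957 GB.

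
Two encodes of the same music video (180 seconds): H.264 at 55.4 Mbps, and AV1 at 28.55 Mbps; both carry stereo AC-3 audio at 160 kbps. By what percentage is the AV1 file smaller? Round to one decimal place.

48.3%

Audio: 160 kbps = 0.160 Mbps.
H.264: 55.560 Mbps × 180 s = 10000.8 Mb = 1.164 GiB.
AV1: 28.710 Mbps × 180 s = 5167.8 Mb = 0.602 GiB.
Reduction: (1 − 0.602/1.164) × 100 = 48.33%.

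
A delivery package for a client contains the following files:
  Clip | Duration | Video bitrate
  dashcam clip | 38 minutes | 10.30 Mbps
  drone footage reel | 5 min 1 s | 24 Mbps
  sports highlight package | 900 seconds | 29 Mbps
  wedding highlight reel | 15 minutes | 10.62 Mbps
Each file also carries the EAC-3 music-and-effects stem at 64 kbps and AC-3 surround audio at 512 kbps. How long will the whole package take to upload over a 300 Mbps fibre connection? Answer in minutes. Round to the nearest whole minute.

Audio total: 64 + 512 = 576 kbps = 0.576 Mbps.
dashcam clip: 10.876 Mbps × 2280 s = 24797.3 Mb
drone footage reel: 24.576 Mbps × 301 s = 7397.4 Mb
sports highlight package: 29.576 Mbps × 900 s = 26618.4 Mb
wedding highlight reel: 11.196 Mbps × 900 s = 10076.4 Mb
Total: 68889.5 Mb = 8611.2 MB.
At 300 Mbps: 68889.5 / 300 = 230 s ≈ 3.83 minutes.

4 minutes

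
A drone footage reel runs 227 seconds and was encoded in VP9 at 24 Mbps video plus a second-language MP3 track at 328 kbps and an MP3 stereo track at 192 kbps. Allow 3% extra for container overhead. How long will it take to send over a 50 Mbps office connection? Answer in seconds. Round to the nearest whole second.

115 seconds

Audio total: 328 + 192 = 520 kbps = 0.520 Mbps.
Total bitrate: 24.520 Mbps.
File: 24.520 Mbps × 227 s = 5566.0 Mb.
With 3% container overhead: ×1.03. → 5733.0 Mb.
At 50 Mbps: 5733.0 / 50 = 114.7 s ≈ 115 seconds.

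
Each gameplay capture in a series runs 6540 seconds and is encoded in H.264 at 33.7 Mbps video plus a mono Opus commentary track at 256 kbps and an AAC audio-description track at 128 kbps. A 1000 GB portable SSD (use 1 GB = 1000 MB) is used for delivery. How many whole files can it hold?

Audio total: 256 + 128 = 384 kbps = 0.384 Mbps.
Total bitrate: 34.084 Mbps.
Per item: 34.084 Mbps × 6540 s = 222,909 Mb = 27,864 MB.
Capacity: 1000 GB = 8,000,000 Mb; 35.89 items → 35 complete.

35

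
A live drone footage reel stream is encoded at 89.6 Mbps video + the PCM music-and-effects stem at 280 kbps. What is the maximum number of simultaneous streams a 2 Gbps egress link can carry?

22

Audio: 280 kbps = 0.280 Mbps.
Per-viewer media rate: 89.880 Mbps.
2 Gbps = 2,000 Mbps; 2,000 / 89.880 = 22.25 → 22 viewers.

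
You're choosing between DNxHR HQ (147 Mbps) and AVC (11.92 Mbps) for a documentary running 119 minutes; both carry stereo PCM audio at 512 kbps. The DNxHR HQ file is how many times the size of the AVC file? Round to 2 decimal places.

119 min = 7140 s
Audio: 512 kbps = 0.512 Mbps.
DNxHR HQ: 147.512 Mbps × 7140 s = 1053235.7 Mb = 122.613 GiB.
AVC: 12.432 Mbps × 7140 s = 88764.5 Mb = 10.334 GiB.
Ratio: 122.613 / 10.334 = 11.866.

11.87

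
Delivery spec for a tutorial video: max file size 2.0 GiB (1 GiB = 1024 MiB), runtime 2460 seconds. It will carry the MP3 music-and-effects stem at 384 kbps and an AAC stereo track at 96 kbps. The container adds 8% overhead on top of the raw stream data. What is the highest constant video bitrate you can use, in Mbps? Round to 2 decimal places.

Budget: 2.0 GiB = 17179.9 Mb.
Stream payload after overhead: 17179.9 / 1.08 = 15907.3 Mb.
Total bitrate budget: 15907.3 Mb / 2460 s = 6.466 Mbps.
Audio total: 384 + 96 = 480 kbps = 0.480 Mbps.
Video: 6.466 − 0.480 = 5.986 Mbps.

5.99 Mbps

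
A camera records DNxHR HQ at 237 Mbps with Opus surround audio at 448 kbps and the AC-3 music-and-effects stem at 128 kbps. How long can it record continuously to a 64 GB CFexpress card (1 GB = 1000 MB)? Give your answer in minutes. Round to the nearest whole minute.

Audio total: 448 + 128 = 576 kbps = 0.576 Mbps.
Total bitrate: 237 + 0.576 = 237.576 Mbps.
Capacity: 64 GB = 512,000 Mb.
Recording time: 512,000 / 237.576 = 2,155 s ≈ 35.9 minutes.

36 minutes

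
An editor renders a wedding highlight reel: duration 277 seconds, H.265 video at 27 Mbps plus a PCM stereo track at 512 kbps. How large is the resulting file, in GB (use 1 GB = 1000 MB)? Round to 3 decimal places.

Audio: 512 kbps = 0.512 Mbps.
Total bitrate: 27 + 0.512 = 27.512 Mbps.
Stream data: 27.512 Mbps × 277 s = 7620.8 Mb.
7,621 Mb ÷ 8 = 952.6 MB → 0.9526 GB.

0.953 GB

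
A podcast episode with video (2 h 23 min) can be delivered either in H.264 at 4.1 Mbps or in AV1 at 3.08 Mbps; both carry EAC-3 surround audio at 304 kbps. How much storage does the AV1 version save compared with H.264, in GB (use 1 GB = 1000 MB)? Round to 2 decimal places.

1.09 GB

2 h 23 min = 143 min = 8580 s
Audio: 304 kbps = 0.304 Mbps.
H.264: 4.404 Mbps × 8580 s = 37786.3 Mb = 4.723 GB.
AV1: 3.384 Mbps × 8580 s = 29034.7 Mb = 3.629 GB.
Saving: 4.723 − 3.629 = 1.094 GB.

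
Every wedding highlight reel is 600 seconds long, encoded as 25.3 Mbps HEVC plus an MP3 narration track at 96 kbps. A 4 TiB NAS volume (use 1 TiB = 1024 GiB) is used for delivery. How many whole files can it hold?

2309

Audio: 96 kbps = 0.096 Mbps.
Total bitrate: 25.396 Mbps.
Per item: 25.396 Mbps × 600 s = 15,238 Mb = 1,905 MB.
Capacity: 4 TiB = 35,184,372 Mb; 2309.05 items → 2309 complete.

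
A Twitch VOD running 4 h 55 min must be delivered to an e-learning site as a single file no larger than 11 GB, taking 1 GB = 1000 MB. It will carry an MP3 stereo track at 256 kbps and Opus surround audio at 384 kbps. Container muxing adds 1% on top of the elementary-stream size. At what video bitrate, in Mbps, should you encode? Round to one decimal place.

Budget: 11 GB = 88000.0 Mb.
Stream payload after overhead: 88000.0 / 1.01 = 87128.7 Mb.
4 h 55 min = 295 min = 17700 s
Total bitrate budget: 87128.7 Mb / 17700 s = 4.923 Mbps.
Audio total: 256 + 384 = 640 kbps = 0.640 Mbps.
Video: 4.923 − 0.640 = 4.283 Mbps.

4.3 Mbps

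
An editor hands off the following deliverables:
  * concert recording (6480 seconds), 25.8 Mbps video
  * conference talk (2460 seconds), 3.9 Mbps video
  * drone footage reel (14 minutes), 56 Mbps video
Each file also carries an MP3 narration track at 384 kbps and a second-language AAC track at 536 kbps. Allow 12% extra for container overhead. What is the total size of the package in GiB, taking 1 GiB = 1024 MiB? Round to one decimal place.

30.4 GiB

Audio total: 384 + 536 = 920 kbps = 0.920 Mbps.
concert recording: 26.720 Mbps × 6480 s × 1.12 = 193923.1 Mb
conference talk: 4.820 Mbps × 2460 s × 1.12 = 13280.1 Mb
drone footage reel: 56.920 Mbps × 840 s × 1.12 = 53550.3 Mb
Total: 260753.5 Mb = 32594.2 MB.
= 30.36 GiB.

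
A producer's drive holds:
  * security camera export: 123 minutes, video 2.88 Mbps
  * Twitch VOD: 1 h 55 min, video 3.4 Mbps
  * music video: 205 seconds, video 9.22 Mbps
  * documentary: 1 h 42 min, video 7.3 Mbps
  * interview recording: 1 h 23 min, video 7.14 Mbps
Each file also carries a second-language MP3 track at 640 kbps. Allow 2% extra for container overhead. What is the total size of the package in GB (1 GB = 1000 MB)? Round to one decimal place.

Audio: 640 kbps = 0.640 Mbps.
security camera export: 3.520 Mbps × 7380 s × 1.02 = 26497.2 Mb
Twitch VOD: 4.040 Mbps × 6900 s × 1.02 = 28433.5 Mb
music video: 9.860 Mbps × 205 s × 1.02 = 2061.7 Mb
documentary: 7.940 Mbps × 6120 s × 1.02 = 49564.7 Mb
interview recording: 7.780 Mbps × 4980 s × 1.02 = 39519.3 Mb
Total: 146076.3 Mb = 18259.5 MB.
= 18.26 GB.

18.3 GB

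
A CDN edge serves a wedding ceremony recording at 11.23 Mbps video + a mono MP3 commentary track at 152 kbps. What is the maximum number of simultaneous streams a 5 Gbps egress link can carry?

439

Audio: 152 kbps = 0.152 Mbps.
Per-viewer media rate: 11.382 Mbps.
5 Gbps = 5,000 Mbps; 5,000 / 11.382 = 439.29 → 439 viewers.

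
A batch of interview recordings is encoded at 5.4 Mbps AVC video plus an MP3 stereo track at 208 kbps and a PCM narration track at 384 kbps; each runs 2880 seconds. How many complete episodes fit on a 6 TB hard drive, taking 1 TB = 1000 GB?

Audio total: 208 + 384 = 592 kbps = 0.592 Mbps.
Total bitrate: 5.992 Mbps.
Per item: 5.992 Mbps × 2880 s = 17,257 Mb = 2,157 MB.
Capacity: 6 TB = 48,000,000 Mb; 2781.49 items → 2781 complete.

2781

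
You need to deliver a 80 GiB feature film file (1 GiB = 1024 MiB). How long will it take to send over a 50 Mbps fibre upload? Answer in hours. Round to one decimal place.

3.8 hours

File: 80 GiB = 687194.8 Mb.
At 50 Mbps: 687194.8 / 50 = 13743.9 s ≈ 3.82 hours.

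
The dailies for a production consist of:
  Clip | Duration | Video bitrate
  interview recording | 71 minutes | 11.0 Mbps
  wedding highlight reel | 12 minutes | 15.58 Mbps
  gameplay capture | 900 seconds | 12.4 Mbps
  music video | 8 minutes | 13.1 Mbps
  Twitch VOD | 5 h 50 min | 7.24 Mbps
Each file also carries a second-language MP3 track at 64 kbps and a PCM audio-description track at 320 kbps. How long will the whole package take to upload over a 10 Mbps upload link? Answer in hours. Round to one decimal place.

Audio total: 64 + 320 = 384 kbps = 0.384 Mbps.
interview recording: 11.384 Mbps × 4260 s = 48495.8 Mb
wedding highlight reel: 15.964 Mbps × 720 s = 11494.1 Mb
gameplay capture: 12.784 Mbps × 900 s = 11505.6 Mb
music video: 13.484 Mbps × 480 s = 6472.3 Mb
Twitch VOD: 7.624 Mbps × 21000 s = 160104.0 Mb
Total: 238071.8 Mb = 29759.0 MB.
At 10 Mbps: 238071.8 / 10 = 23807 s ≈ 6.61 hours.

6.6 hours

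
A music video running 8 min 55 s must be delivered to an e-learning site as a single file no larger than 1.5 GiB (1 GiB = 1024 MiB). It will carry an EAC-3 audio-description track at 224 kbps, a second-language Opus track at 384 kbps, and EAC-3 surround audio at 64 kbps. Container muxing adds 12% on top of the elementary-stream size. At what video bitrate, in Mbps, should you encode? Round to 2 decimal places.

Budget: 1.5 GiB = 12884.9 Mb.
Stream payload after overhead: 12884.9 / 1.12 = 11504.4 Mb.
8 min 55 s = 535 s
Total bitrate budget: 11504.4 Mb / 535 s = 21.504 Mbps.
Audio total: 224 + 384 + 64 = 672 kbps = 0.672 Mbps.
Video: 21.504 − 0.672 = 20.832 Mbps.

20.83 Mbps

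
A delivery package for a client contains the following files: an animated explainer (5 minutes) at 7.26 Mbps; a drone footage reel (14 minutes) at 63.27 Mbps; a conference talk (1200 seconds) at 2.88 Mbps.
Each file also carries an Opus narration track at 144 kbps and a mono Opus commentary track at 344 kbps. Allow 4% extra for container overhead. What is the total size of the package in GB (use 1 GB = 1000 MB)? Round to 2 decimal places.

Audio total: 144 + 344 = 488 kbps = 0.488 Mbps.
animated explainer: 7.748 Mbps × 300 s × 1.04 = 2417.4 Mb
drone footage reel: 63.758 Mbps × 840 s × 1.04 = 55699.0 Mb
conference talk: 3.368 Mbps × 1200 s × 1.04 = 4203.3 Mb
Total: 62319.6 Mb = 7790.0 MB.
= 7.790 GB.

7.79 GB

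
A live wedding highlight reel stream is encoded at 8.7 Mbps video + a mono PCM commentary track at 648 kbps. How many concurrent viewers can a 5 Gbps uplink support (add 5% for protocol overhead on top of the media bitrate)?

Audio: 648 kbps = 0.648 Mbps.
Per-viewer media rate: 9.348 Mbps.
On the wire with 5% overhead: 9.815 Mbps.
5 Gbps = 5,000 Mbps; 5,000 / 9.815 = 509.40 → 509 viewers.

509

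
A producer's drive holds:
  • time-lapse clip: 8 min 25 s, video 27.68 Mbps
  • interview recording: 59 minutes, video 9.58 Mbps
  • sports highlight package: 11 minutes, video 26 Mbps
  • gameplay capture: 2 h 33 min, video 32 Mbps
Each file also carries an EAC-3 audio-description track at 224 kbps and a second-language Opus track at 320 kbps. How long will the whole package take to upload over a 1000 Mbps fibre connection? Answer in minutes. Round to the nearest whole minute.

Audio total: 224 + 320 = 544 kbps = 0.544 Mbps.
time-lapse clip: 28.224 Mbps × 505 s = 14253.1 Mb
interview recording: 10.124 Mbps × 3540 s = 35839.0 Mb
sports highlight package: 26.544 Mbps × 660 s = 17519.0 Mb
gameplay capture: 32.544 Mbps × 9180 s = 298753.9 Mb
Total: 366365.0 Mb = 45795.6 MB.
At 1000 Mbps: 366365.0 / 1000 = 366 s ≈ 6.11 minutes.

6 minutes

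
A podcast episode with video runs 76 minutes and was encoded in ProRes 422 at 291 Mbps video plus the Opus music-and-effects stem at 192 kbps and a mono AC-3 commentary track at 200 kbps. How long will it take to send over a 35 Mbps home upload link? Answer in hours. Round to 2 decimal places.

76 min = 4560 s
Audio total: 192 + 200 = 392 kbps = 0.392 Mbps.
Total bitrate: 291.392 Mbps.
File: 291.392 Mbps × 4560 s = 1328747.5 Mb.
At 35 Mbps: 1328747.5 / 35 = 37964.2 s ≈ 10.5 hours.

10.55 hours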